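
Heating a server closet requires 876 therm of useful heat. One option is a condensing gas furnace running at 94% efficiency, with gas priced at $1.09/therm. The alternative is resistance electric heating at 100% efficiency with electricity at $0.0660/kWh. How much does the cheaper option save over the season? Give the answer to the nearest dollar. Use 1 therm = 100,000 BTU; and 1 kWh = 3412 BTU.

$679

Heat load = 876 therm × 100,000 = 87,600,000 BTU
Gas: input = 87,600,000 / 0.94 = 93,191,489 BTU = 931.9 therm → 931.9 × $1.09 = $1,015.79
Electric: 87,600,000 BTU / 3412 = 25,670 kWh → × $0.0660 = $1,694.49
Difference = |$1,015.79 − $1,694.49| = $678.70 ≈ $679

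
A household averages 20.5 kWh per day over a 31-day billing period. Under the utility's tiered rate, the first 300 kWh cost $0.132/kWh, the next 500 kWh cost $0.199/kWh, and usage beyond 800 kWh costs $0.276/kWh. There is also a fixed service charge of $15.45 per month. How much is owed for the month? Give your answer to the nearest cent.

Usage = 20.5 kWh/day × 31 days = 635.5 kWh
First 300 kWh × $0.132 = $39.60
Next 335.5 kWh × $0.199 = $66.76
Remaining tier: 0 kWh (not reached)
Energy charge = $106.36; + service $15.45 = $121.81

$121.81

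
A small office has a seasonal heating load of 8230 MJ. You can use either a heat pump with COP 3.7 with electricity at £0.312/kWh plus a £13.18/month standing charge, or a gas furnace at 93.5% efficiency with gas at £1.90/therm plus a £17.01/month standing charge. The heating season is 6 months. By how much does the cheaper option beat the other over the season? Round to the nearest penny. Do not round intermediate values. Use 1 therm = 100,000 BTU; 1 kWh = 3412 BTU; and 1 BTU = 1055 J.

£11.29

Heat load = 8230 MJ = 8,230,000,000 J / 1055 = 7,800,948 BTU
Gas: input = 7,800,948 / 0.935 = 8,343,260 BTU = 83.43 therm → 83.43 × £1.90 = £158.52; + 6 × £17.01 standing = £260.58
Heat pump: 7,800,948 BTU / 3412 = 2,286 kWh heat; / 3.7 = 617.9 kWh in → × £0.312 = £192.79; + 6 × £13.18 standing = £271.87
Difference = |£260.58 − £271.87| = £11.29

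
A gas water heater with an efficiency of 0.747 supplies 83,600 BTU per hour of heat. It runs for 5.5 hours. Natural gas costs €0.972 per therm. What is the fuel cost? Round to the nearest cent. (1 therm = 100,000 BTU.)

€5.98

Heat delivered = 83,600 BTU/h × 5.5 h = 459,800 BTU
Gas input = 459,800 / 0.747 = 615,529 BTU
= 615,529 / 100,000 = 6.155 therm
Cost = 6.155 × €0.972/therm = €5.98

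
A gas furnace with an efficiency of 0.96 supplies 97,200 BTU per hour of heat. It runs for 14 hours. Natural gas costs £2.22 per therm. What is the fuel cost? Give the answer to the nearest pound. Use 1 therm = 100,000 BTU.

Heat delivered = 97,200 BTU/h × 14 h = 1,360,800 BTU
Gas input = 1,360,800 / 0.96 = 1,417,500 BTU
= 1,417,500 / 100,000 = 14.18 therm
Cost = 14.18 × £2.22/therm = £31.47 ≈ £31

£31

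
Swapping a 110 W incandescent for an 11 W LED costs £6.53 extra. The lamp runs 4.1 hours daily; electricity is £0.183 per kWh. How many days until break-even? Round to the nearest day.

Power saved = 110 − 11 = 99 W
Daily energy saved = 99 W × 4.1 h = 405.9 Wh = 0.4059 kWh
Daily savings = 0.4059 × £0.183 = £0.0743
Payback = £6.53 / £0.0743 per day = 87.91 days

88 days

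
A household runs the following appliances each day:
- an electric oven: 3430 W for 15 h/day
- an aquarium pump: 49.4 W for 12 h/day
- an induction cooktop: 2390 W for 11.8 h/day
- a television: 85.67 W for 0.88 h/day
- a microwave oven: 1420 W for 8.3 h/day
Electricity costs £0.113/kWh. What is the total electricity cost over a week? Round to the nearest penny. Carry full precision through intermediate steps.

£72.86

electric oven: 3430 W × 15 h × 7 d = 360,150 Wh = 360.1 kWh
aquarium pump: 49.4 W × 12 h × 7 d = 4,150 Wh = 4.15 kWh
induction cooktop: 2390 W × 11.8 h × 7 d = 197,414 Wh = 197.4 kWh
television: 85.67 W × 0.88 h × 7 d = 528 Wh = 0.5277 kWh
microwave oven: 1420 W × 8.3 h × 7 d = 82,502 Wh = 82.5 kWh
Total energy = 360.1 + 4.15 + 197.4 + 0.5277 + 82.5 = 644.7 kWh
Cost = 644.7 kWh × £0.113 = £72.86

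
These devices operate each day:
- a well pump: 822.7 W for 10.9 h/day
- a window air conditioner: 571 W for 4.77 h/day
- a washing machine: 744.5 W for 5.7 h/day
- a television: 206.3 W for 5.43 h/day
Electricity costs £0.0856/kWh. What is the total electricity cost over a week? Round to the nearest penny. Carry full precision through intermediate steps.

£10.22

well pump: 822.7 W × 10.9 h × 7 d = 62,772 Wh = 62.77 kWh
window air conditioner: 571 W × 4.77 h × 7 d = 19,066 Wh = 19.07 kWh
washing machine: 744.5 W × 5.7 h × 7 d = 29,706 Wh = 29.71 kWh
television: 206.3 W × 5.43 h × 7 d = 7,841 Wh = 7.841 kWh
Total energy = 62.77 + 19.07 + 29.71 + 7.841 = 119.4 kWh
Cost = 119.4 kWh × £0.0856 = £10.22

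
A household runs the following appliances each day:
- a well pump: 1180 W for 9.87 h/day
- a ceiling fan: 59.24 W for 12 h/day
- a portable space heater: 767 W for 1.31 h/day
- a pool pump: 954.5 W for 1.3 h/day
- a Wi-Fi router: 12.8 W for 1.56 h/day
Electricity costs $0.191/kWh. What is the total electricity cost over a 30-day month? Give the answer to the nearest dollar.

$84

well pump: 1180 W × 9.87 h × 30 d = 349,398 Wh = 349.4 kWh
ceiling fan: 59.24 W × 12 h × 30 d = 21,326 Wh = 21.33 kWh
portable space heater: 767 W × 1.31 h × 30 d = 30,143 Wh = 30.14 kWh
pool pump: 954.5 W × 1.3 h × 30 d = 37,226 Wh = 37.23 kWh
Wi-Fi router: 12.8 W × 1.56 h × 30 d = 599 Wh = 0.599 kWh
Total energy = 349.4 + 21.33 + 30.14 + 37.23 + 0.599 = 438.7 kWh
Cost = 438.7 kWh × $0.191 = $83.79 ≈ $84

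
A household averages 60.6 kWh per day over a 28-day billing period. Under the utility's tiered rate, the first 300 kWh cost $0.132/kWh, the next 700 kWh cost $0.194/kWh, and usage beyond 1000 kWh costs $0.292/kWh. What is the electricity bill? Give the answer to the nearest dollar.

$379

Usage = 60.6 kWh/day × 28 days = 1696.8 kWh
First 300 kWh × $0.132 = $39.60
Next 700 kWh × $0.194 = $135.80
Remaining 696.8 kWh × $0.292 = $203.47
Total = $378.87 ≈ $379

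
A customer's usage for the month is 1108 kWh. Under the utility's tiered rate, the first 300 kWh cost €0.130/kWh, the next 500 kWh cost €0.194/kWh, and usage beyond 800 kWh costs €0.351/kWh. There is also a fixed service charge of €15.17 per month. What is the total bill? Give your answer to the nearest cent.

First 300 kWh × €0.130 = €39.00
Next 500 kWh × €0.194 = €97.00
Remaining 308 kWh × €0.351 = €108.11
Energy charge = €244.11; + service €15.17 = €259.28

€259.28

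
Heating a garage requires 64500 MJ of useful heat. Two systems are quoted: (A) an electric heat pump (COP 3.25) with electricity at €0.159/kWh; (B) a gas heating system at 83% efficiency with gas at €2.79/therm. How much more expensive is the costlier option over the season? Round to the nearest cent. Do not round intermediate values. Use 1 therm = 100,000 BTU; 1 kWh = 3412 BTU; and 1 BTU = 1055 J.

€1178.48

Heat load = 64500 MJ = 64,500,000,000 J / 1055 = 61,137,441 BTU
Gas: input = 61,137,441 / 0.83 = 73,659,567 BTU = 736.6 therm → 736.6 × €2.79 = €2,055.10
Heat pump: 61,137,441 BTU / 3412 = 17,920 kWh heat; / 3.25 = 5,513 kWh in → × €0.159 = €876.62
Difference = |€2,055.10 − €876.62| = €1,178.48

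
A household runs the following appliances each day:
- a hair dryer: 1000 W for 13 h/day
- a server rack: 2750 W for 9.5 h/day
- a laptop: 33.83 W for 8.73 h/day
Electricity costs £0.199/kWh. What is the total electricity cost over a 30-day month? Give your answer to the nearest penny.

£235.34

hair dryer: 1000 W × 13 h × 30 d = 390,000 Wh = 390 kWh
server rack: 2750 W × 9.5 h × 30 d = 783,750 Wh = 783.8 kWh
laptop: 33.83 W × 8.73 h × 30 d = 8,860 Wh = 8.86 kWh
Total energy = 390 + 783.8 + 8.86 = 1,183 kWh
Cost = 1,183 kWh × £0.199 = £235.34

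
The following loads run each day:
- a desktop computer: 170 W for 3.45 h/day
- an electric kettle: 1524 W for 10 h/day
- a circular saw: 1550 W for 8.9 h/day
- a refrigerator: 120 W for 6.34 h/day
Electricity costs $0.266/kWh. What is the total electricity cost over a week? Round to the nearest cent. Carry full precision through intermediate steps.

$56.57

desktop computer: 170 W × 3.45 h × 7 d = 4,106 Wh = 4.106 kWh
electric kettle: 1524 W × 10 h × 7 d = 106,680 Wh = 106.7 kWh
circular saw: 1550 W × 8.9 h × 7 d = 96,565 Wh = 96.56 kWh
refrigerator: 120 W × 6.34 h × 7 d = 5,326 Wh = 5.326 kWh
Total energy = 4.106 + 106.7 + 96.56 + 5.326 = 212.7 kWh
Cost = 212.7 kWh × $0.266 = $56.57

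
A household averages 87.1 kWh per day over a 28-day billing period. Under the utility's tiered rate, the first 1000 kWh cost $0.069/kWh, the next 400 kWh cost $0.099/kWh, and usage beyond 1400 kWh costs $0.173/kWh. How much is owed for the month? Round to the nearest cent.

Usage = 87.1 kWh/day × 28 days = 2438.8 kWh
First 1000 kWh × $0.069 = $69.00
Next 400 kWh × $0.099 = $39.60
Remaining 1038.8 kWh × $0.173 = $179.71
Total = $288.31

$288.31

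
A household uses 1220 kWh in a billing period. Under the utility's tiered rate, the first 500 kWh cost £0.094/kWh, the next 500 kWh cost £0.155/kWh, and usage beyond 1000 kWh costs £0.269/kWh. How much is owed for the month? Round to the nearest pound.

£184

First 500 kWh × £0.094 = £47.00
Next 500 kWh × £0.155 = £77.50
Remaining 220 kWh × £0.269 = £59.18
Total = £183.68 ≈ £184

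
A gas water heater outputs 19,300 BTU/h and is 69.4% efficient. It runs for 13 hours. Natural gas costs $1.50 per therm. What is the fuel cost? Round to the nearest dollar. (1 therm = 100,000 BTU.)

$5

Heat delivered = 19,300 BTU/h × 13 h = 250,900 BTU
Gas input = 250,900 / 0.694 = 361,527 BTU
= 361,527 / 100,000 = 3.615 therm
Cost = 3.615 × $1.50/therm = $5.42 ≈ $5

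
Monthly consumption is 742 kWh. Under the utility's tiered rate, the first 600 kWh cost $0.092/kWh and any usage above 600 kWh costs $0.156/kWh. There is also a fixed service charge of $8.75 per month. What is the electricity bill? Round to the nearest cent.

$86.10

First 600 kWh × $0.092 = $55.20
Remaining 142 kWh × $0.156 = $22.15
Energy charge = $77.35; + service $8.75 = $86.10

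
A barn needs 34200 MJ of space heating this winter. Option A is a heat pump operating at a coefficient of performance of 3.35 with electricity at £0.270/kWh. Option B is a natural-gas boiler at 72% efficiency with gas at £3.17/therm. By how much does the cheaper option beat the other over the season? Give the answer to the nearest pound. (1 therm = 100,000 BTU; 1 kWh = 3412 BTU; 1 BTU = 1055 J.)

Heat load = 34200 MJ = 34,200,000,000 J / 1055 = 32,417,062 BTU
Gas: input = 32,417,062 / 0.72 = 45,023,697 BTU = 450.2 therm → 450.2 × £3.17 = £1,427.25
Heat pump: 32,417,062 BTU / 3412 = 9,501 kWh heat; / 3.35 = 2,836 kWh in → × £0.270 = £765.74
Difference = |£1,427.25 − £765.74| = £661.51 ≈ £662

£662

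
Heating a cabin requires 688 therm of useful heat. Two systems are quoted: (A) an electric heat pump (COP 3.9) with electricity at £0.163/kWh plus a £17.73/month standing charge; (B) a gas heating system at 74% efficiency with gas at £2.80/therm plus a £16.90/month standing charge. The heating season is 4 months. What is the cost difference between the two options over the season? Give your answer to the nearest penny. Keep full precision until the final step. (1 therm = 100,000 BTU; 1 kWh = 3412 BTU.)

Heat load = 688 therm × 100,000 = 68,800,000 BTU
Gas: input = 68,800,000 / 0.74 = 92,972,973 BTU = 929.7 therm → 929.7 × £2.80 = £2,603.24; + 4 × £16.90 standing = £2,670.84
Heat pump: 68,800,000 BTU / 3412 = 20,160 kWh heat; / 3.9 = 5,170 kWh in → × £0.163 = £842.76; + 4 × £17.73 standing = £913.68
Difference = |£2,670.84 − £913.68| = £1,757.17

£1757.17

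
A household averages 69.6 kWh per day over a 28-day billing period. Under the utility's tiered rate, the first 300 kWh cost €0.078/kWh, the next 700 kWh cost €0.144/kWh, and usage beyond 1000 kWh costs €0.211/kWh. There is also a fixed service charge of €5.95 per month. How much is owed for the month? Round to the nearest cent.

€330.35

Usage = 69.6 kWh/day × 28 days = 1948.8 kWh
First 300 kWh × €0.078 = €23.40
Next 700 kWh × €0.144 = €100.80
Remaining 948.8 kWh × €0.211 = €200.20
Energy charge = €324.40; + service €5.95 = €330.35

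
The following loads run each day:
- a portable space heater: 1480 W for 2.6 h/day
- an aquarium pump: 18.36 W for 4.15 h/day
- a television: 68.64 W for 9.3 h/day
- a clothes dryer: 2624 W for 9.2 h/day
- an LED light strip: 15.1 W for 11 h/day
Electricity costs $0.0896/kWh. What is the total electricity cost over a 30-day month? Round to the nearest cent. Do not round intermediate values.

portable space heater: 1480 W × 2.6 h × 30 d = 115,440 Wh = 115.4 kWh
aquarium pump: 18.36 W × 4.15 h × 30 d = 2,286 Wh = 2.286 kWh
television: 68.64 W × 9.3 h × 30 d = 19,151 Wh = 19.15 kWh
clothes dryer: 2624 W × 9.2 h × 30 d = 724,224 Wh = 724.2 kWh
LED light strip: 15.1 W × 11 h × 30 d = 4,983 Wh = 4.983 kWh
Total energy = 115.4 + 2.286 + 19.15 + 724.2 + 4.983 = 866.1 kWh
Cost = 866.1 kWh × $0.0896 = $77.60

$77.60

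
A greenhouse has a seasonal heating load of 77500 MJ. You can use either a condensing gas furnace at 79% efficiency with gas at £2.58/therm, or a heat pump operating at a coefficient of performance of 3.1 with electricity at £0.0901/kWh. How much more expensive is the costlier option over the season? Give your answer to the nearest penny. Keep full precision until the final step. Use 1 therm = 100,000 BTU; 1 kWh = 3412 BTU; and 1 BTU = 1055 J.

Heat load = 77500 MJ = 77,500,000,000 J / 1055 = 73,459,716 BTU
Gas: input = 73,459,716 / 0.79 = 92,986,982 BTU = 929.9 therm → 929.9 × £2.58 = £2,399.06
Heat pump: 73,459,716 BTU / 3412 = 21,530 kWh heat; / 3.1 = 6,945 kWh in → × £0.0901 = £625.75
Difference = |£2,399.06 − £625.75| = £1,773.31

£1773.31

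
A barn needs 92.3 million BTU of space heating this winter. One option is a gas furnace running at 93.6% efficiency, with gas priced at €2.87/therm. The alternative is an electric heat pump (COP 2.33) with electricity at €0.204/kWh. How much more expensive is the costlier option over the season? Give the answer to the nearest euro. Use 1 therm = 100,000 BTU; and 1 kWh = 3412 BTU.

€462

Heat load = 92.3 × 10⁶ BTU = 92,300,000 BTU
Gas: input = 92,300,000 / 0.936 = 98,611,111 BTU = 986.1 therm → 986.1 × €2.87 = €2,830.14
Heat pump: 92,300,000 BTU / 3412 = 27,050 kWh heat; / 2.33 = 11,610 kWh in → × €0.204 = €2,368.46
Difference = |€2,830.14 − €2,368.46| = €461.67 ≈ €462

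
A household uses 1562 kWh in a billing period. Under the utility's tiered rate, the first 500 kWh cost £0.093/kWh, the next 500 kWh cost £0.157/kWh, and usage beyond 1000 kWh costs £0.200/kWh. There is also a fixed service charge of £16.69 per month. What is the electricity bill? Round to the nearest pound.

£254

First 500 kWh × £0.093 = £46.50
Next 500 kWh × £0.157 = £78.50
Remaining 562 kWh × £0.200 = £112.40
Energy charge = £237.40; + service £16.69 = £254.09 ≈ £254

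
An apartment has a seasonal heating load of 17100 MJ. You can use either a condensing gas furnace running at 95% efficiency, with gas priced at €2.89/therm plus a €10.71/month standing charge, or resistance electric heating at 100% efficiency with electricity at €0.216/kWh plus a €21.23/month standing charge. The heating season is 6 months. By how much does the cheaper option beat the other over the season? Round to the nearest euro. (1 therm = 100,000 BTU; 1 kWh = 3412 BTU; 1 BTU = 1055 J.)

€596

Heat load = 17100 MJ = 17,100,000,000 J / 1055 = 16,208,531 BTU
Gas: input = 16,208,531 / 0.95 = 17,061,611 BTU = 170.6 therm → 170.6 × €2.89 = €493.08; + 6 × €10.71 standing = €557.34
Electric: 16,208,531 BTU / 3412 = 4,750 kWh → × €0.216 = €1,026.10; + 6 × €21.23 standing = €1,153.48
Difference = |€557.34 − €1,153.48| = €596.14 ≈ €596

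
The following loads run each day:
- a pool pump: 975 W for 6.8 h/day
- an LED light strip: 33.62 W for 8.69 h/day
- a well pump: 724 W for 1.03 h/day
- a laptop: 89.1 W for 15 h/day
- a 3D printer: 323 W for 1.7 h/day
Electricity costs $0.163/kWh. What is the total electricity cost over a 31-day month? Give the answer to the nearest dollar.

$48

pool pump: 975 W × 6.8 h × 31 d = 205,530 Wh = 205.5 kWh
LED light strip: 33.62 W × 8.69 h × 31 d = 9,057 Wh = 9.057 kWh
well pump: 724 W × 1.03 h × 31 d = 23,117 Wh = 23.12 kWh
laptop: 89.1 W × 15 h × 31 d = 41,432 Wh = 41.43 kWh
3D printer: 323 W × 1.7 h × 31 d = 17,022 Wh = 17.02 kWh
Total energy = 205.5 + 9.057 + 23.12 + 41.43 + 17.02 = 296.2 kWh
Cost = 296.2 kWh × $0.163 = $48.27 ≈ $48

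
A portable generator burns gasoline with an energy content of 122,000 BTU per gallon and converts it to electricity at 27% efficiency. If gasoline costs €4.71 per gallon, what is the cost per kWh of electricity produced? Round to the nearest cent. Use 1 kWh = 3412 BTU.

€0.49

Electrical output per gallon = 122,000 BTU × 0.27 / 3412 BTU/kWh = 9.654 kWh
Cost per kWh = €4.71 / 9.654 kWh = €0.488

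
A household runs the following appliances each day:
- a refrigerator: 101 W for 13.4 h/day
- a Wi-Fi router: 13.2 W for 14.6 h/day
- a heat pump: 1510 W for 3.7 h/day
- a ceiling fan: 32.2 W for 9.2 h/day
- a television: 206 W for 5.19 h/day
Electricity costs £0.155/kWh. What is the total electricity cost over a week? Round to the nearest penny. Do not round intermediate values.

refrigerator: 101 W × 13.4 h × 7 d = 9,474 Wh = 9.474 kWh
Wi-Fi router: 13.2 W × 14.6 h × 7 d = 1,349 Wh = 1.349 kWh
heat pump: 1510 W × 3.7 h × 7 d = 39,109 Wh = 39.11 kWh
ceiling fan: 32.2 W × 9.2 h × 7 d = 2,074 Wh = 2.074 kWh
television: 206 W × 5.19 h × 7 d = 7,484 Wh = 7.484 kWh
Total energy = 9.474 + 1.349 + 39.11 + 2.074 + 7.484 = 59.49 kWh
Cost = 59.49 kWh × £0.155 = £9.22

£9.22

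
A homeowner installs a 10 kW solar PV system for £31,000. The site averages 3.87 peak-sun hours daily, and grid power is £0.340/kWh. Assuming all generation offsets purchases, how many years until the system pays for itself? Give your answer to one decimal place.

6.5 years

Daily generation = 10 kW × 3.87 h = 38.7 kWh
Annual generation = 38.7 × 365 = 14126 kWh
Annual savings = 14126 × £0.340 = £4,802.67
Payback = £31,000 / £4,802.67 = 6.45 years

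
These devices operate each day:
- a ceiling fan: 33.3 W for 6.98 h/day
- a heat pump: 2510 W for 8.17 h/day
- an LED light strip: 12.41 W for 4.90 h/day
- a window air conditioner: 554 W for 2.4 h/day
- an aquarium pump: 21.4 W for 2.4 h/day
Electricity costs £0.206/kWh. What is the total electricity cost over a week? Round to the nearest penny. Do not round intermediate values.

£31.98

ceiling fan: 33.3 W × 6.98 h × 7 d = 1,627 Wh = 1.627 kWh
heat pump: 2510 W × 8.17 h × 7 d = 143,547 Wh = 143.5 kWh
LED light strip: 12.41 W × 4.90 h × 7 d = 426 Wh = 0.4257 kWh
window air conditioner: 554 W × 2.4 h × 7 d = 9,307 Wh = 9.307 kWh
aquarium pump: 21.4 W × 2.4 h × 7 d = 360 Wh = 0.3595 kWh
Total energy = 1.627 + 143.5 + 0.4257 + 9.307 + 0.3595 = 155.3 kWh
Cost = 155.3 kWh × £0.206 = £31.98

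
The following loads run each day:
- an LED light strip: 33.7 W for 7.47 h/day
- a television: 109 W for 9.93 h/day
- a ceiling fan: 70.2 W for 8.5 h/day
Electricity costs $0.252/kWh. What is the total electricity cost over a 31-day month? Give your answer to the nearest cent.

LED light strip: 33.7 W × 7.47 h × 31 d = 7,804 Wh = 7.804 kWh
television: 109 W × 9.93 h × 31 d = 33,553 Wh = 33.55 kWh
ceiling fan: 70.2 W × 8.5 h × 31 d = 18,498 Wh = 18.5 kWh
Total energy = 7.804 + 33.55 + 18.5 = 59.86 kWh
Cost = 59.86 kWh × $0.252 = $15.08

$15.08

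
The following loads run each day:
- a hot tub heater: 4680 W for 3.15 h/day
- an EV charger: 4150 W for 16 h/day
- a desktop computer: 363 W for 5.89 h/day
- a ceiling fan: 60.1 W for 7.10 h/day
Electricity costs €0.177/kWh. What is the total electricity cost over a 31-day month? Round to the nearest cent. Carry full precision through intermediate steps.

€459.30

hot tub heater: 4680 W × 3.15 h × 31 d = 457,002 Wh = 457 kWh
EV charger: 4150 W × 16 h × 31 d = 2,058,400 Wh = 2,058 kWh
desktop computer: 363 W × 5.89 h × 31 d = 66,280 Wh = 66.28 kWh
ceiling fan: 60.1 W × 7.10 h × 31 d = 13,228 Wh = 13.23 kWh
Total energy = 457 + 2,058 + 66.28 + 13.23 = 2,595 kWh
Cost = 2,595 kWh × €0.177 = €459.30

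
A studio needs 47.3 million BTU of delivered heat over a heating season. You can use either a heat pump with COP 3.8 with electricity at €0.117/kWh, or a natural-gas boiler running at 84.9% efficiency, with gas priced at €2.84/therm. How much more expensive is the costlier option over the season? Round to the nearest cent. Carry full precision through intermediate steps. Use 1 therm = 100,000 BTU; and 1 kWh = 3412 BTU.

Heat load = 47.3 × 10⁶ BTU = 47,300,000 BTU
Gas: input = 47,300,000 / 0.849 = 55,712,603 BTU = 557.1 therm → 557.1 × €2.84 = €1,582.24
Heat pump: 47,300,000 BTU / 3412 = 13,860 kWh heat; / 3.8 = 3,648 kWh in → × €0.117 = €426.83
Difference = |€1,582.24 − €426.83| = €1,155.41

€1155.41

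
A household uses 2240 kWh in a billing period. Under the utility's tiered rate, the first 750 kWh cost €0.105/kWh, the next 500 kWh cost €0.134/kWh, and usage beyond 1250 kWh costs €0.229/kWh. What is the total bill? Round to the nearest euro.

First 750 kWh × €0.105 = €78.75
Next 500 kWh × €0.134 = €67.00
Remaining 990 kWh × €0.229 = €226.71
Total = €372.46 ≈ €372

€372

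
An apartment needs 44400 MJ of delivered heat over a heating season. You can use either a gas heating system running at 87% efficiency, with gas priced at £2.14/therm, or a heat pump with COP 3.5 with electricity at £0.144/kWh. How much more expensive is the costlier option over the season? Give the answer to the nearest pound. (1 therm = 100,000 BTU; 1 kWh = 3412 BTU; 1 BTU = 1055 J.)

£528

Heat load = 44400 MJ = 44,400,000,000 J / 1055 = 42,085,308 BTU
Gas: input = 42,085,308 / 0.87 = 48,373,917 BTU = 483.7 therm → 483.7 × £2.14 = £1,035.20
Heat pump: 42,085,308 BTU / 3412 = 12,330 kWh heat; / 3.5 = 3,524 kWh in → × £0.144 = £507.48
Difference = |£1,035.20 − £507.48| = £527.73 ≈ £528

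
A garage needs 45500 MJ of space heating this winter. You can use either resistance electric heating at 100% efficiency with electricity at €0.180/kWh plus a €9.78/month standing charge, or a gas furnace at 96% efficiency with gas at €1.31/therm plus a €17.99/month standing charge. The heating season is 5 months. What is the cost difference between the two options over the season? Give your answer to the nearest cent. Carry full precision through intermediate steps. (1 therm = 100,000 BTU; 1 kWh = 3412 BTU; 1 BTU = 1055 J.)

Heat load = 45500 MJ = 45,500,000,000 J / 1055 = 43,127,962 BTU
Gas: input = 43,127,962 / 0.96 = 44,924,961 BTU = 449.2 therm → 449.2 × €1.31 = €588.52; + 5 × €17.99 standing = €678.47
Electric: 43,127,962 BTU / 3412 = 12,640 kWh → × €0.180 = €2,275.21; + 5 × €9.78 standing = €2,324.11
Difference = |€678.47 − €2,324.11| = €1,645.65

€1645.65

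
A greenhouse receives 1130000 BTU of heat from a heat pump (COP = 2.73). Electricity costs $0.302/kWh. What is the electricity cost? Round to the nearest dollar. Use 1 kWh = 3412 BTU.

Heat delivered = 1,130,000 BTU / 3412 = 331.2 kWh
Electrical input = 331.2 kWh / 2.73 = 121.3 kWh
Cost = 121.3 × $0.302/kWh = $36.64 ≈ $37

$37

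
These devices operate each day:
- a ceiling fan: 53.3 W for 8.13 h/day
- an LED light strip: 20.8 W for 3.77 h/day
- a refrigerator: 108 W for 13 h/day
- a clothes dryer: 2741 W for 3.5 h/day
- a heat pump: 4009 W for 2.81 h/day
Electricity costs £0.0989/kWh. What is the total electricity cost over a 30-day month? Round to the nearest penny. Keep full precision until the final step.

ceiling fan: 53.3 W × 8.13 h × 30 d = 13,000 Wh = 13 kWh
LED light strip: 20.8 W × 3.77 h × 30 d = 2,352 Wh = 2.352 kWh
refrigerator: 108 W × 13 h × 30 d = 42,120 Wh = 42.12 kWh
clothes dryer: 2741 W × 3.5 h × 30 d = 287,805 Wh = 287.8 kWh
heat pump: 4009 W × 2.81 h × 30 d = 337,959 Wh = 338 kWh
Total energy = 13 + 2.352 + 42.12 + 287.8 + 338 = 683.2 kWh
Cost = 683.2 kWh × £0.0989 = £67.57

£67.57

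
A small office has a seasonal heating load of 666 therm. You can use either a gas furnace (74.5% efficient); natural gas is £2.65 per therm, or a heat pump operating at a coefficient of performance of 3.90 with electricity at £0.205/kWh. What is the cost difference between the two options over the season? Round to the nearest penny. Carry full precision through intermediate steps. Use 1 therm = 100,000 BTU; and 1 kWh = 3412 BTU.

Heat load = 666 therm × 100,000 = 66,600,000 BTU
Gas: input = 66,600,000 / 0.745 = 89,395,973 BTU = 894 therm → 894 × £2.65 = £2,368.99
Heat pump: 66,600,000 BTU / 3412 = 19,520 kWh heat; / 3.90 = 5,005 kWh in → × £0.205 = £1,026.02
Difference = |£2,368.99 − £1,026.02| = £1,342.98

£1342.98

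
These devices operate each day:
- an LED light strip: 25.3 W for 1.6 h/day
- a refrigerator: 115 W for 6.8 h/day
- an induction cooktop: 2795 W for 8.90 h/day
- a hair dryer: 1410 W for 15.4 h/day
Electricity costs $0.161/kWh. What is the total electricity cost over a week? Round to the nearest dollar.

$53

LED light strip: 25.3 W × 1.6 h × 7 d = 283 Wh = 0.2834 kWh
refrigerator: 115 W × 6.8 h × 7 d = 5,474 Wh = 5.474 kWh
induction cooktop: 2795 W × 8.90 h × 7 d = 174,128 Wh = 174.1 kWh
hair dryer: 1410 W × 15.4 h × 7 d = 151,998 Wh = 152 kWh
Total energy = 0.2834 + 5.474 + 174.1 + 152 = 331.9 kWh
Cost = 331.9 kWh × $0.161 = $53.43 ≈ $53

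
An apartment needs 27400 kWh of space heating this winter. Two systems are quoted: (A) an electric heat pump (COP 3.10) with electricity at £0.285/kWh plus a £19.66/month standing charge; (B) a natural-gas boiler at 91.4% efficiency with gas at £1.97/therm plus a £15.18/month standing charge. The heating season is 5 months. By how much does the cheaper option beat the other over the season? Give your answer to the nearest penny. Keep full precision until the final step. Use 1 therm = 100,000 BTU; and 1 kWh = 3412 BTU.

£526.41

Heat load = 27400 kWh × 3412 = 93,488,800 BTU
Gas: input = 93,488,800 / 0.914 = 102,285,339 BTU = 1,023 therm → 1,023 × £1.97 = £2,015.02; + 5 × £15.18 standing = £2,090.92
Heat pump: 93,488,800 BTU / 3412 = 27,400 kWh heat; / 3.10 = 8,839 kWh in → × £0.285 = £2,519.03; + 5 × £19.66 standing = £2,617.33
Difference = |£2,090.92 − £2,617.33| = £526.41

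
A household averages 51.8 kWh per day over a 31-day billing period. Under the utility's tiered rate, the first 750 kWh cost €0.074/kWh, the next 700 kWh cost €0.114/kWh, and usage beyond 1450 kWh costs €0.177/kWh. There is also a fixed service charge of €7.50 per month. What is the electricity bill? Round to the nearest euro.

€170

Usage = 51.8 kWh/day × 31 days = 1605.8 kWh
First 750 kWh × €0.074 = €55.50
Next 700 kWh × €0.114 = €79.80
Remaining 155.8 kWh × €0.177 = €27.58
Energy charge = €162.88; + service €7.50 = €170.38 ≈ €170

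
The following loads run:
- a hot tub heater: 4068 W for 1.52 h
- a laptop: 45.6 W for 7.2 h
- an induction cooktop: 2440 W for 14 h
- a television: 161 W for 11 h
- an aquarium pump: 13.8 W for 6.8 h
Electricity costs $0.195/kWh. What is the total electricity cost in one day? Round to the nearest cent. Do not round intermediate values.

$8.29

hot tub heater: 4068 W × 1.52 h = 6,183 Wh = 6.183 kWh
laptop: 45.6 W × 7.2 h = 328 Wh = 0.3283 kWh
induction cooktop: 2440 W × 14 h = 34,160 Wh = 34.16 kWh
television: 161 W × 11 h = 1,771 Wh = 1.771 kWh
aquarium pump: 13.8 W × 6.8 h = 94 Wh = 0.09384 kWh
Total energy = 6.183 + 0.3283 + 34.16 + 1.771 + 0.09384 = 42.54 kWh
Cost = 42.54 kWh × $0.195 = $8.29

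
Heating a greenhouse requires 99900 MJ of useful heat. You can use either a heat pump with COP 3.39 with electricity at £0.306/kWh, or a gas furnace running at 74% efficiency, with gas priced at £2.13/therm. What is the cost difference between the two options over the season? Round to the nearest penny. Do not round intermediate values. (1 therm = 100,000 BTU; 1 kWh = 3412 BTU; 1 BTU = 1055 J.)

£220.49

Heat load = 99900 MJ = 99,900,000,000 J / 1055 = 94,691,943 BTU
Gas: input = 94,691,943 / 0.74 = 127,962,085 BTU = 1,280 therm → 1,280 × £2.13 = £2,725.59
Heat pump: 94,691,943 BTU / 3412 = 27,750 kWh heat; / 3.39 = 8,187 kWh in → × £0.306 = £2,505.10
Difference = |£2,725.59 − £2,505.10| = £220.49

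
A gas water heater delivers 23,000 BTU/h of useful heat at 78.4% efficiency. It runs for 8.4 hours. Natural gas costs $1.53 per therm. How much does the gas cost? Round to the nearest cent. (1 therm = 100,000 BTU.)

Heat delivered = 23,000 BTU/h × 8.4 h = 193,200 BTU
Gas input = 193,200 / 0.784 = 246,429 BTU
= 246,429 / 100,000 = 2.464 therm
Cost = 2.464 × $1.53/therm = $3.77

$3.77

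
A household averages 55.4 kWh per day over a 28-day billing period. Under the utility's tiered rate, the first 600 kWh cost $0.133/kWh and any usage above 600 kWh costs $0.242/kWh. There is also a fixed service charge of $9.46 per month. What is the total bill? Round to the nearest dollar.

$319

Usage = 55.4 kWh/day × 28 days = 1551.2 kWh
First 600 kWh × $0.133 = $79.80
Remaining 951.2 kWh × $0.242 = $230.19
Energy charge = $309.99; + service $9.46 = $319.45 ≈ $319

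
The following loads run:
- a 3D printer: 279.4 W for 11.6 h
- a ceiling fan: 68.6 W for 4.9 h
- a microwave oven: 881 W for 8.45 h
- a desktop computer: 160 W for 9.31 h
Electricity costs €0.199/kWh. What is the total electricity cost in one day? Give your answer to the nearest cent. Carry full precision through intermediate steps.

3D printer: 279.4 W × 11.6 h = 3,241 Wh = 3.241 kWh
ceiling fan: 68.6 W × 4.9 h = 336 Wh = 0.3361 kWh
microwave oven: 881 W × 8.45 h = 7,444 Wh = 7.444 kWh
desktop computer: 160 W × 9.31 h = 1,490 Wh = 1.49 kWh
Total energy = 3.241 + 0.3361 + 7.444 + 1.49 = 12.51 kWh
Cost = 12.51 kWh × €0.199 = €2.49

€2.49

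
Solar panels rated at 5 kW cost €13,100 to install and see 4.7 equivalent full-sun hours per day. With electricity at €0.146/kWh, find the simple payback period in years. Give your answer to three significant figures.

10.5 years

Daily generation = 5 kW × 4.7 h = 23.5 kWh
Annual generation = 23.5 × 365 = 8577.5 kWh
Annual savings = 8577.5 × €0.146 = €1,252.31
Payback = €13,100 / €1,252.31 = 10.5 years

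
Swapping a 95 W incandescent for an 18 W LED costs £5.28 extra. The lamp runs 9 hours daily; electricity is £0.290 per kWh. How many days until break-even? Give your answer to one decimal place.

26.3 days

Power saved = 95 − 18 = 77 W
Daily energy saved = 77 W × 9 h = 693 Wh = 0.693 kWh
Daily savings = 0.693 × £0.290 = £0.2010
Payback = £5.28 / £0.2010 per day = 26.27 days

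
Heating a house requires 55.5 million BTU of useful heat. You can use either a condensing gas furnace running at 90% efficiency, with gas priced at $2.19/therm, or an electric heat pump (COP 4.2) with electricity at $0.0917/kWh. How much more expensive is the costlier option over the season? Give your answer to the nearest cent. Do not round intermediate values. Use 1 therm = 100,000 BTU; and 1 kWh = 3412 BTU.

Heat load = 55.5 × 10⁶ BTU = 55,500,000 BTU
Gas: input = 55,500,000 / 0.90 = 61,666,667 BTU = 616.7 therm → 616.7 × $2.19 = $1,350.50
Heat pump: 55,500,000 BTU / 3412 = 16,270 kWh heat; / 4.2 = 3,873 kWh in → × $0.0917 = $355.14
Difference = |$1,350.50 − $355.14| = $995.36

$995.36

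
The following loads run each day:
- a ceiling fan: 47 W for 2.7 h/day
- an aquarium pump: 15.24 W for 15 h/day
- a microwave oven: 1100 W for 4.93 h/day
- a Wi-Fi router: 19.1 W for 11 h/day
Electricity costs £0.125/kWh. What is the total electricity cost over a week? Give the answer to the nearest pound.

ceiling fan: 47 W × 2.7 h × 7 d = 888 Wh = 0.8883 kWh
aquarium pump: 15.24 W × 15 h × 7 d = 1,600 Wh = 1.6 kWh
microwave oven: 1100 W × 4.93 h × 7 d = 37,961 Wh = 37.96 kWh
Wi-Fi router: 19.1 W × 11 h × 7 d = 1,471 Wh = 1.471 kWh
Total energy = 0.8883 + 1.6 + 37.96 + 1.471 = 41.92 kWh
Cost = 41.92 kWh × £0.125 = £5.24 ≈ £5

£5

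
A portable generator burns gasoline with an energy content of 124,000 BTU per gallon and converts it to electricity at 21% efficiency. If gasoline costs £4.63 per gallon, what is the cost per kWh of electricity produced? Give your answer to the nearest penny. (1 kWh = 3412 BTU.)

£0.61

Electrical output per gallon = 124,000 BTU × 0.21 / 3412 BTU/kWh = 7.632 kWh
Cost per kWh = £4.63 / 7.632 kWh = £0.607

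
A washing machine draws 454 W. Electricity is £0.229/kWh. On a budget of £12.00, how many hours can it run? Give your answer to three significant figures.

Energy budget = £12.00 / £0.229 per kWh = 52.4 kWh = 52,402 Wh
Runtime = 52,402 Wh / 454 W = 115.4 h

115 h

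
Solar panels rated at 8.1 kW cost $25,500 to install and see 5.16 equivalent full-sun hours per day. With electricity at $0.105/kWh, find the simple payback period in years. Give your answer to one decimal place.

Daily generation = 8.1 kW × 5.16 h = 41.8 kWh
Annual generation = 41.8 × 365 = 15256 kWh
Annual savings = 15256 × $0.105 = $1,601.83
Payback = $25,500 / $1,601.83 = 15.9 years

15.9 years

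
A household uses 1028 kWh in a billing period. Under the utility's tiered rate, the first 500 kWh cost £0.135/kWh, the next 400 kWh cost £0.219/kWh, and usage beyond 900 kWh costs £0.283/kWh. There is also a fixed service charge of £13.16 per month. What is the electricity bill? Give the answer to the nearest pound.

First 500 kWh × £0.135 = £67.50
Next 400 kWh × £0.219 = £87.60
Remaining 128 kWh × £0.283 = £36.22
Energy charge = £191.32; + service £13.16 = £204.48 ≈ £204

£204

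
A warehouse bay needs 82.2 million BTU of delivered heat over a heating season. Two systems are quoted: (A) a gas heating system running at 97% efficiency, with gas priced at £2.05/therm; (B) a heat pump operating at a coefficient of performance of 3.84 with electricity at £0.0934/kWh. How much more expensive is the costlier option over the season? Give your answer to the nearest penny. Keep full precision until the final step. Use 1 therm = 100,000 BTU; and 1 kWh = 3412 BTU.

Heat load = 82.2 × 10⁶ BTU = 82,200,000 BTU
Gas: input = 82,200,000 / 0.97 = 84,742,268 BTU = 847.4 therm → 847.4 × £2.05 = £1,737.22
Heat pump: 82,200,000 BTU / 3412 = 24,090 kWh heat; / 3.84 = 6,274 kWh in → × £0.0934 = £585.97
Difference = |£1,737.22 − £585.97| = £1,151.24

£1151.24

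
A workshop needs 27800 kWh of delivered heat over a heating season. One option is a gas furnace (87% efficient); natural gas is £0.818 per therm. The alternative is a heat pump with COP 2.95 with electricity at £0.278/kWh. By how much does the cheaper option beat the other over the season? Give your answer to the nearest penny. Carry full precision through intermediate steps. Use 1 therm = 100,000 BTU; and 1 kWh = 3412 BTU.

Heat load = 27800 kWh × 3412 = 94,853,600 BTU
Gas: input = 94,853,600 / 0.87 = 109,027,126 BTU = 1,090 therm → 1,090 × £0.818 = £891.84
Heat pump: 94,853,600 BTU / 3412 = 27,800 kWh heat; / 2.95 = 9,424 kWh in → × £0.278 = £2,619.80
Difference = |£891.84 − £2,619.80| = £1,727.95

£1727.95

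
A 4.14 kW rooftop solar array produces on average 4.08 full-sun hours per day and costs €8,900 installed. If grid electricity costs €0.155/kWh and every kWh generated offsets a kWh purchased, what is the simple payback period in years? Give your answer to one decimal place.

9.3 years

Daily generation = 4.14 kW × 4.08 h = 16.89 kWh
Annual generation = 16.89 × 365 = 6165.3 kWh
Annual savings = 6165.3 × €0.155 = €955.62
Payback = €8,900 / €955.62 = 9.31 years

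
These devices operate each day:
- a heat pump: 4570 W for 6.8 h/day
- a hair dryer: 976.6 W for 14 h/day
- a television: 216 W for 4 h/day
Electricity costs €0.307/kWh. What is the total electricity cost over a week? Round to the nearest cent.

heat pump: 4570 W × 6.8 h × 7 d = 217,532 Wh = 217.5 kWh
hair dryer: 976.6 W × 14 h × 7 d = 95,707 Wh = 95.71 kWh
television: 216 W × 4 h × 7 d = 6,048 Wh = 6.048 kWh
Total energy = 217.5 + 95.71 + 6.048 = 319.3 kWh
Cost = 319.3 kWh × €0.307 = €98.02

€98.02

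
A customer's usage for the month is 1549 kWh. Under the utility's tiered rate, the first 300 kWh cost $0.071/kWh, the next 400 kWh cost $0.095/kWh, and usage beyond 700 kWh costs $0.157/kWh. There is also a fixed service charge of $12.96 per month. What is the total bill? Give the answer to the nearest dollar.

First 300 kWh × $0.071 = $21.30
Next 400 kWh × $0.095 = $38.00
Remaining 849 kWh × $0.157 = $133.29
Energy charge = $192.59; + service $12.96 = $205.55 ≈ $206

$206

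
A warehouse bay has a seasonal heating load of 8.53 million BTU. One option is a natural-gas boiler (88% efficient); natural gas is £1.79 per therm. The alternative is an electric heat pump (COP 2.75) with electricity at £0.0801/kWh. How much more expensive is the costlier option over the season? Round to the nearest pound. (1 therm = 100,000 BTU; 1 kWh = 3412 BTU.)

£101

Heat load = 8.53 × 10⁶ BTU = 8,530,000 BTU
Gas: input = 8,530,000 / 0.88 = 9,693,182 BTU = 96.93 therm → 96.93 × £1.79 = £173.51
Heat pump: 8,530,000 BTU / 3412 = 2,500 kWh heat; / 2.75 = 909.1 kWh in → × £0.0801 = £72.82
Difference = |£173.51 − £72.82| = £100.69 ≈ £101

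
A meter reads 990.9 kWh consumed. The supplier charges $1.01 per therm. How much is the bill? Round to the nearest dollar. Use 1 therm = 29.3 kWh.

$34

990.9 kWh × (0.03413 therm/kWh) = 33.82 therm
Cost = 33.82 therm × $1.01/therm = $34.16 ≈ $34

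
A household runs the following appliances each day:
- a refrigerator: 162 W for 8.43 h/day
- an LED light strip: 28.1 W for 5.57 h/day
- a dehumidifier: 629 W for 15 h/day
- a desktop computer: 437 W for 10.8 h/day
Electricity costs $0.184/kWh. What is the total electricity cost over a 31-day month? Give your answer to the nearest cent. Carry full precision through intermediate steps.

$89.42

refrigerator: 162 W × 8.43 h × 31 d = 42,335 Wh = 42.34 kWh
LED light strip: 28.1 W × 5.57 h × 31 d = 4,852 Wh = 4.852 kWh
dehumidifier: 629 W × 15 h × 31 d = 292,485 Wh = 292.5 kWh
desktop computer: 437 W × 10.8 h × 31 d = 146,308 Wh = 146.3 kWh
Total energy = 42.34 + 4.852 + 292.5 + 146.3 = 486 kWh
Cost = 486 kWh × $0.184 = $89.42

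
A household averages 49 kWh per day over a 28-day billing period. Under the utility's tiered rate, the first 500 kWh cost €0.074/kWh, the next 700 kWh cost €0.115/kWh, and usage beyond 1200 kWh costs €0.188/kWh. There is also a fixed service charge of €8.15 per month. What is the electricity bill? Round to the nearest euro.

€158

Usage = 49 kWh/day × 28 days = 1372 kWh
First 500 kWh × €0.074 = €37.00
Next 700 kWh × €0.115 = €80.50
Remaining 172 kWh × €0.188 = €32.34
Energy charge = €149.84; + service €8.15 = €157.99 ≈ €158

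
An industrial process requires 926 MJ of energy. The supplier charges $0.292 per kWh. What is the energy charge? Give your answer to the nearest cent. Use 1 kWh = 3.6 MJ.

$75.11

926 MJ × (0.27778 kWh/MJ) = 257.2 kWh
Cost = 257.2 kWh × $0.292/kWh = $75.11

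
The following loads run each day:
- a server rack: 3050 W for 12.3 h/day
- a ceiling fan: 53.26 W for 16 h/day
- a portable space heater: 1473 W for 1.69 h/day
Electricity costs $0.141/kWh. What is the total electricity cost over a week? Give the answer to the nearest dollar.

server rack: 3050 W × 12.3 h × 7 d = 262,605 Wh = 262.6 kWh
ceiling fan: 53.26 W × 16 h × 7 d = 5,965 Wh = 5.965 kWh
portable space heater: 1473 W × 1.69 h × 7 d = 17,426 Wh = 17.43 kWh
Total energy = 262.6 + 5.965 + 17.43 = 286 kWh
Cost = 286 kWh × $0.141 = $40.33 ≈ $40

$40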